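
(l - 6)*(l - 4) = l^2 - 10*l + 24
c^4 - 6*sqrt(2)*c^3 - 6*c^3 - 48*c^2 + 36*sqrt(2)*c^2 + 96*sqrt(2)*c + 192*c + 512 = (c - 8)*(c + 2)*(c - 8*sqrt(2))*(c + 2*sqrt(2))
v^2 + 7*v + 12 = (v + 3)*(v + 4)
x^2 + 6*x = x*(x + 6)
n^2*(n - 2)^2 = n^4 - 4*n^3 + 4*n^2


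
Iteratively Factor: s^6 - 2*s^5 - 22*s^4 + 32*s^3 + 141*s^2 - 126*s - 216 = (s - 3)*(s^5 + s^4 - 19*s^3 - 25*s^2 + 66*s + 72) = (s - 3)*(s - 2)*(s^4 + 3*s^3 - 13*s^2 - 51*s - 36) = (s - 3)*(s - 2)*(s + 3)*(s^3 - 13*s - 12) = (s - 3)*(s - 2)*(s + 1)*(s + 3)*(s^2 - s - 12) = (s - 4)*(s - 3)*(s - 2)*(s + 1)*(s + 3)*(s + 3)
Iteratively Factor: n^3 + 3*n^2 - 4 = (n + 2)*(n^2 + n - 2) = (n - 1)*(n + 2)*(n + 2)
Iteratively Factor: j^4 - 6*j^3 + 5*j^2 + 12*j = (j + 1)*(j^3 - 7*j^2 + 12*j) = j*(j + 1)*(j^2 - 7*j + 12) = j*(j - 3)*(j + 1)*(j - 4)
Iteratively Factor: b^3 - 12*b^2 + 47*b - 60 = (b - 3)*(b^2 - 9*b + 20) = (b - 5)*(b - 3)*(b - 4)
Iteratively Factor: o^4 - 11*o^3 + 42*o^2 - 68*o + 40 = (o - 2)*(o^3 - 9*o^2 + 24*o - 20) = (o - 2)^2*(o^2 - 7*o + 10) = (o - 2)^3*(o - 5)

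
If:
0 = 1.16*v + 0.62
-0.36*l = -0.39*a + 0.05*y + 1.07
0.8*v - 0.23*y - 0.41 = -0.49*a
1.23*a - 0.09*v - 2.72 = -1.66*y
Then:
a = 1.83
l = -1.03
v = -0.53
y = 0.25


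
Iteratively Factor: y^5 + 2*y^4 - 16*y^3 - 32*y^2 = (y + 2)*(y^4 - 16*y^2) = (y - 4)*(y + 2)*(y^3 + 4*y^2) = (y - 4)*(y + 2)*(y + 4)*(y^2) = y*(y - 4)*(y + 2)*(y + 4)*(y)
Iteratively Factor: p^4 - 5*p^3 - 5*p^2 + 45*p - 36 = (p - 4)*(p^3 - p^2 - 9*p + 9) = (p - 4)*(p - 3)*(p^2 + 2*p - 3) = (p - 4)*(p - 3)*(p + 3)*(p - 1)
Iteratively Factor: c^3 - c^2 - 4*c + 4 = (c - 2)*(c^2 + c - 2) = (c - 2)*(c + 2)*(c - 1)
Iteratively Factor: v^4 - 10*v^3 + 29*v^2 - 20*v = (v - 4)*(v^3 - 6*v^2 + 5*v) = v*(v - 4)*(v^2 - 6*v + 5) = v*(v - 4)*(v - 1)*(v - 5)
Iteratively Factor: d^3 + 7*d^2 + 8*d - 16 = (d + 4)*(d^2 + 3*d - 4) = (d + 4)^2*(d - 1)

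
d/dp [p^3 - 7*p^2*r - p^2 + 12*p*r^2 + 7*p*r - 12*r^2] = 3*p^2 - 14*p*r - 2*p + 12*r^2 + 7*r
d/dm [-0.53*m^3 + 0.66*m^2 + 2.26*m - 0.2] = -1.59*m^2 + 1.32*m + 2.26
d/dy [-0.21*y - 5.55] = -0.210000000000000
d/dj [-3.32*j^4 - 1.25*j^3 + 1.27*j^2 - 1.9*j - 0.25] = -13.28*j^3 - 3.75*j^2 + 2.54*j - 1.9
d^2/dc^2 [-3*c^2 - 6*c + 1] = -6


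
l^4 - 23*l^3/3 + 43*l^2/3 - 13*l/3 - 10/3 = (l - 5)*(l - 2)*(l - 1)*(l + 1/3)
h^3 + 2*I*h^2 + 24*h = h*(h - 4*I)*(h + 6*I)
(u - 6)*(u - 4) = u^2 - 10*u + 24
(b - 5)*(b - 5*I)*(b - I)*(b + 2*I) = b^4 - 5*b^3 - 4*I*b^3 + 7*b^2 + 20*I*b^2 - 35*b - 10*I*b + 50*I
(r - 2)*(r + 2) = r^2 - 4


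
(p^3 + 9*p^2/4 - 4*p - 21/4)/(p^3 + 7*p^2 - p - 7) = (4*p^2 + 5*p - 21)/(4*(p^2 + 6*p - 7))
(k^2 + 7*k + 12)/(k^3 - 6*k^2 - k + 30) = (k^2 + 7*k + 12)/(k^3 - 6*k^2 - k + 30)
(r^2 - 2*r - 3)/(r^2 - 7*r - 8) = (r - 3)/(r - 8)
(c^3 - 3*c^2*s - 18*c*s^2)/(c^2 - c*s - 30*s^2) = c*(c + 3*s)/(c + 5*s)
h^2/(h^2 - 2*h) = h/(h - 2)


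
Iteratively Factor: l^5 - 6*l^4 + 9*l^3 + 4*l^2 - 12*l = (l + 1)*(l^4 - 7*l^3 + 16*l^2 - 12*l) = l*(l + 1)*(l^3 - 7*l^2 + 16*l - 12) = l*(l - 2)*(l + 1)*(l^2 - 5*l + 6) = l*(l - 2)^2*(l + 1)*(l - 3)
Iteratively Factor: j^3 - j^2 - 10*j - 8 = (j + 2)*(j^2 - 3*j - 4) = (j + 1)*(j + 2)*(j - 4)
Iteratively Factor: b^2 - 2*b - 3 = (b + 1)*(b - 3)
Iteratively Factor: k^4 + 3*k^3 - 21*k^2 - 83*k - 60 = (k - 5)*(k^3 + 8*k^2 + 19*k + 12) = (k - 5)*(k + 4)*(k^2 + 4*k + 3) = (k - 5)*(k + 1)*(k + 4)*(k + 3)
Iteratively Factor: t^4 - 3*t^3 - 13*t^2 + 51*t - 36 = (t - 1)*(t^3 - 2*t^2 - 15*t + 36) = (t - 3)*(t - 1)*(t^2 + t - 12) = (t - 3)*(t - 1)*(t + 4)*(t - 3)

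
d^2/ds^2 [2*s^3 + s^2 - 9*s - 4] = 12*s + 2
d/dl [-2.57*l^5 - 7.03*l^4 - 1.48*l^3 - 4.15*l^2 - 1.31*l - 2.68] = -12.85*l^4 - 28.12*l^3 - 4.44*l^2 - 8.3*l - 1.31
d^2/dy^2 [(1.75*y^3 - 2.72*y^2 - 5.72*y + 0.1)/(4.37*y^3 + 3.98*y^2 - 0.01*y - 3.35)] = (-164.761236*y^6 - 654.946758*y^5 - 267.281436*y^4 - 664.908766*y^3 - 1212.62007*y^2 - 330.99249*y - 58.00054)/(83.453453*y^9 + 228.016986*y^8 + 207.094737*y^7 - 129.922609*y^6 - 350.065161*y^5 - 158.316456*y^4 + 147.926954*y^3 + 133.995645*y^2 - 0.336675*y - 37.595375)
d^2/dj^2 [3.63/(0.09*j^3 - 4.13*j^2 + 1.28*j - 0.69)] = ((29.9838 - 1.9602*j)*(0.09*j^3 - 4.13*j^2 + 1.28*j - 0.69) + 3.63*(0.27*j^2 - 8.26*j + 1.28)*(0.54*j^2 - 16.52*j + 2.56))/(0.09*j^3 - 4.13*j^2 + 1.28*j - 0.69)^3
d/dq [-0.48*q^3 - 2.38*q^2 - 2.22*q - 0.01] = -1.44*q^2 - 4.76*q - 2.22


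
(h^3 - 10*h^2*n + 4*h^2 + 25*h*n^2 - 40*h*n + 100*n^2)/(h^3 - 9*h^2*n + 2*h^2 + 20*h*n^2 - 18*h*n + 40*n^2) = (h^2 - 5*h*n + 4*h - 20*n)/(h^2 - 4*h*n + 2*h - 8*n)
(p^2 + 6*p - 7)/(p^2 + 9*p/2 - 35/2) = 2*(p - 1)/(2*p - 5)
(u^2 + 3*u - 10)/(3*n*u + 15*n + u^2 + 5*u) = (u - 2)/(3*n + u)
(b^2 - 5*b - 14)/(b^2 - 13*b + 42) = (b + 2)/(b - 6)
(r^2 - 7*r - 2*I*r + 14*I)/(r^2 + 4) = (r - 7)/(r + 2*I)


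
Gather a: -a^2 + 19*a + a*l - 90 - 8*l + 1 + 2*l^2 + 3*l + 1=-a^2 + a*(l + 19) + 2*l^2 - 5*l - 88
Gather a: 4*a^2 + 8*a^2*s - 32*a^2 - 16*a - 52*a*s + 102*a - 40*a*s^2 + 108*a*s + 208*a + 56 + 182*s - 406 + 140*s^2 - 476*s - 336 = a^2*(8*s - 28) + a*(-40*s^2 + 56*s + 294) + 140*s^2 - 294*s - 686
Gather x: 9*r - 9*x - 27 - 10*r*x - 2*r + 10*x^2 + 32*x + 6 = 7*r + 10*x^2 + x*(23 - 10*r) - 21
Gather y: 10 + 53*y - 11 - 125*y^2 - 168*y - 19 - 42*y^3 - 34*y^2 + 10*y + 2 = -42*y^3 - 159*y^2 - 105*y - 18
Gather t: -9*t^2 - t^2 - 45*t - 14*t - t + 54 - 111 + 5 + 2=-10*t^2 - 60*t - 50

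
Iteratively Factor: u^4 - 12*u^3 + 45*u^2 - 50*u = (u)*(u^3 - 12*u^2 + 45*u - 50) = u*(u - 2)*(u^2 - 10*u + 25) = u*(u - 5)*(u - 2)*(u - 5)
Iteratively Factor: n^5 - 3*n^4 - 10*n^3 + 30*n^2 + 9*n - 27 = (n - 3)*(n^4 - 10*n^2 + 9) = (n - 3)*(n + 1)*(n^3 - n^2 - 9*n + 9) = (n - 3)*(n - 1)*(n + 1)*(n^2 - 9) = (n - 3)^2*(n - 1)*(n + 1)*(n + 3)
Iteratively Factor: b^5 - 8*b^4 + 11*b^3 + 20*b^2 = (b - 5)*(b^4 - 3*b^3 - 4*b^2) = b*(b - 5)*(b^3 - 3*b^2 - 4*b) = b^2*(b - 5)*(b^2 - 3*b - 4) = b^2*(b - 5)*(b - 4)*(b + 1)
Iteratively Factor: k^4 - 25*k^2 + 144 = (k + 3)*(k^3 - 3*k^2 - 16*k + 48) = (k - 3)*(k + 3)*(k^2 - 16) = (k - 3)*(k + 3)*(k + 4)*(k - 4)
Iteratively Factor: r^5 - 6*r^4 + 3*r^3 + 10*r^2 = (r - 5)*(r^4 - r^3 - 2*r^2) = r*(r - 5)*(r^3 - r^2 - 2*r) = r*(r - 5)*(r - 2)*(r^2 + r) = r^2*(r - 5)*(r - 2)*(r + 1)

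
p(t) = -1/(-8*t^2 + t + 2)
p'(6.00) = 0.00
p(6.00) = 0.00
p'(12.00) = 0.00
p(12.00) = 0.00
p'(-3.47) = 0.01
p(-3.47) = 0.01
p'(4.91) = -0.00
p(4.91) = 0.01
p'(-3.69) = 0.00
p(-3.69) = 0.01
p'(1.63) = -0.08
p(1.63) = 0.06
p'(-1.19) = 0.18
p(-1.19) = 0.10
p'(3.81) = -0.00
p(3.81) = 0.01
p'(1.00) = -0.60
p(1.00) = 0.20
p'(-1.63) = 0.06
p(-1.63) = 0.05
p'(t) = -(16*t - 1)/(-8*t^2 + t + 2)^2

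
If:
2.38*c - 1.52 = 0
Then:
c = 0.64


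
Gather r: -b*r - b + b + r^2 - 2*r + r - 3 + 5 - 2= r^2 + r*(-b - 1)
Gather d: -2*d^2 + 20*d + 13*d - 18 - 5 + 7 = -2*d^2 + 33*d - 16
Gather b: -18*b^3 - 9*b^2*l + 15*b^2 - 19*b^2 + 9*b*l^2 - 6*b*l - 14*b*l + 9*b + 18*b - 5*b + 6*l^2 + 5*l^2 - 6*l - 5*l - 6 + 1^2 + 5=-18*b^3 + b^2*(-9*l - 4) + b*(9*l^2 - 20*l + 22) + 11*l^2 - 11*l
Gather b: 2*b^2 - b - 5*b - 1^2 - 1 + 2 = 2*b^2 - 6*b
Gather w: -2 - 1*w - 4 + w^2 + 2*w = w^2 + w - 6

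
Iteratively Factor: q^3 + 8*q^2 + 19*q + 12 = (q + 4)*(q^2 + 4*q + 3) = (q + 3)*(q + 4)*(q + 1)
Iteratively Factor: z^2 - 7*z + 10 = (z - 5)*(z - 2)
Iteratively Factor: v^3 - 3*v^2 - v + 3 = (v + 1)*(v^2 - 4*v + 3) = (v - 3)*(v + 1)*(v - 1)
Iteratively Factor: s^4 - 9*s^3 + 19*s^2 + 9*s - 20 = (s - 4)*(s^3 - 5*s^2 - s + 5) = (s - 4)*(s + 1)*(s^2 - 6*s + 5) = (s - 5)*(s - 4)*(s + 1)*(s - 1)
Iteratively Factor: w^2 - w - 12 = (w - 4)*(w + 3)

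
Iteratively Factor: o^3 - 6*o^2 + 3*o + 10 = (o - 2)*(o^2 - 4*o - 5) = (o - 5)*(o - 2)*(o + 1)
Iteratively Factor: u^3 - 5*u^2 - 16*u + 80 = (u - 4)*(u^2 - u - 20) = (u - 5)*(u - 4)*(u + 4)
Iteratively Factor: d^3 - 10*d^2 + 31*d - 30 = (d - 5)*(d^2 - 5*d + 6) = (d - 5)*(d - 2)*(d - 3)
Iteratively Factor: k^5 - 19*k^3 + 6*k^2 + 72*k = (k)*(k^4 - 19*k^2 + 6*k + 72) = k*(k - 3)*(k^3 + 3*k^2 - 10*k - 24) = k*(k - 3)*(k + 4)*(k^2 - k - 6) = k*(k - 3)^2*(k + 4)*(k + 2)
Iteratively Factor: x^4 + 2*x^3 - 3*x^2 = (x - 1)*(x^3 + 3*x^2) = (x - 1)*(x + 3)*(x^2) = x*(x - 1)*(x + 3)*(x)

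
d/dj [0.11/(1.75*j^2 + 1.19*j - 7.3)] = (-0.385*j - 0.1309)/(1.75*j^2 + 1.19*j - 7.3)^2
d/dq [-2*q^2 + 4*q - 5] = 4 - 4*q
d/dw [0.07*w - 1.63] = 0.0700000000000000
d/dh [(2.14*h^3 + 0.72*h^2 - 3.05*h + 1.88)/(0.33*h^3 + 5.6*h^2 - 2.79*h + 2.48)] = (11.7464*h^4 - 9.9282*h^3 + 29.1316*h^2 - 17.4848*h - 2.3188)/(0.1089*h^6 + 3.696*h^5 + 29.5186*h^4 - 29.6112*h^3 + 35.5601*h^2 - 13.8384*h + 6.1504)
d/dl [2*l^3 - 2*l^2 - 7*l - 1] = 6*l^2 - 4*l - 7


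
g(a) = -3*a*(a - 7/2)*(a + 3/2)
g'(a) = -3*a*(a - 7/2) - 3*a*(a + 3/2) - 3*(a - 7/2)*(a + 3/2) = -9*a^2 + 12*a + 63/4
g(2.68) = 27.56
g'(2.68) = -16.73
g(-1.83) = 9.66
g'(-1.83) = -36.35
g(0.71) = 13.13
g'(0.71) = 19.73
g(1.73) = 29.67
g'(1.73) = 9.57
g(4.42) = -72.22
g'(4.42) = -107.04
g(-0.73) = -7.13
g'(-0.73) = 2.19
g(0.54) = 9.78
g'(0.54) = 19.61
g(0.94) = 17.61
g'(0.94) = 19.08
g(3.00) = 20.25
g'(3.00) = -29.25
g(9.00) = -1559.25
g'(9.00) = -605.25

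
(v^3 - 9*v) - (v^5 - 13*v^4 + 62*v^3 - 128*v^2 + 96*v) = -v^5 + 13*v^4 - 61*v^3 + 128*v^2 - 105*v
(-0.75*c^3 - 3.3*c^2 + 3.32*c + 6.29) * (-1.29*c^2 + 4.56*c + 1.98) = 0.9675*c^5 + 0.837*c^4 - 20.8158*c^3 + 0.491099999999996*c^2 + 35.256*c + 12.4542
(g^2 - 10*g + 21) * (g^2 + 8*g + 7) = g^4 - 2*g^3 - 52*g^2 + 98*g + 147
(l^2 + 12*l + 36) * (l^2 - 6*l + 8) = l^4 + 6*l^3 - 28*l^2 - 120*l + 288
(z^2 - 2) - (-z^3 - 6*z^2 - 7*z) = z^3 + 7*z^2 + 7*z - 2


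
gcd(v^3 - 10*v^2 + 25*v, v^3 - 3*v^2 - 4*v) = v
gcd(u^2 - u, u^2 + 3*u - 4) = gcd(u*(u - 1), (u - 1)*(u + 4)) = u - 1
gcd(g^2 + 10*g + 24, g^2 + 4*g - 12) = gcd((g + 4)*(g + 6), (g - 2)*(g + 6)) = g + 6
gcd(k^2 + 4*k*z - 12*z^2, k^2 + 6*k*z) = k + 6*z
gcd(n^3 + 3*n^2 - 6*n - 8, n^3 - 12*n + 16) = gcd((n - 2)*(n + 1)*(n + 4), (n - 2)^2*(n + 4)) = n^2 + 2*n - 8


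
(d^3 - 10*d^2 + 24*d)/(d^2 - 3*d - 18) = d*(d - 4)/(d + 3)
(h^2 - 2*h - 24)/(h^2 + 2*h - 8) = (h - 6)/(h - 2)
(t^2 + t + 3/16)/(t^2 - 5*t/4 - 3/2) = (t + 1/4)/(t - 2)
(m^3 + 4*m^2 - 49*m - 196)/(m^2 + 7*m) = m - 3 - 28/m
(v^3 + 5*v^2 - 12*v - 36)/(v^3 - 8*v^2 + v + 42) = (v + 6)/(v - 7)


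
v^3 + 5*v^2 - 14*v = v*(v - 2)*(v + 7)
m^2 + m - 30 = (m - 5)*(m + 6)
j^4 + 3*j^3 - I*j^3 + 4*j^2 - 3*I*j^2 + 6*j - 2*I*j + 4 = (j + 1)*(j + 2)*(j - 2*I)*(j + I)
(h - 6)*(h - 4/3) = h^2 - 22*h/3 + 8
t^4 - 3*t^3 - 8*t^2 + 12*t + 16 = (t - 4)*(t - 2)*(t + 1)*(t + 2)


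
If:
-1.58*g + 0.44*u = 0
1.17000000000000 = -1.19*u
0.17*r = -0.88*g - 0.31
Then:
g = -0.27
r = -0.41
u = -0.98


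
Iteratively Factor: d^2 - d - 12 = (d + 3)*(d - 4)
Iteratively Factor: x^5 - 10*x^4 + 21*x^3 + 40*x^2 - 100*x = (x + 2)*(x^4 - 12*x^3 + 45*x^2 - 50*x) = (x - 5)*(x + 2)*(x^3 - 7*x^2 + 10*x) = (x - 5)*(x - 2)*(x + 2)*(x^2 - 5*x) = (x - 5)^2*(x - 2)*(x + 2)*(x)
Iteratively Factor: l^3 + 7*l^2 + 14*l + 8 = (l + 1)*(l^2 + 6*l + 8) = (l + 1)*(l + 4)*(l + 2)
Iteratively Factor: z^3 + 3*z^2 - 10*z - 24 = (z + 4)*(z^2 - z - 6) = (z - 3)*(z + 4)*(z + 2)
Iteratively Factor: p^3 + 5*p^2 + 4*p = (p + 1)*(p^2 + 4*p) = (p + 1)*(p + 4)*(p)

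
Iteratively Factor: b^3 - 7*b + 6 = (b - 1)*(b^2 + b - 6) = (b - 2)*(b - 1)*(b + 3)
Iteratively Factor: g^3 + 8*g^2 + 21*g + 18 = (g + 3)*(g^2 + 5*g + 6) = (g + 2)*(g + 3)*(g + 3)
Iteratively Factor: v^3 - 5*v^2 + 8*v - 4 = (v - 1)*(v^2 - 4*v + 4) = (v - 2)*(v - 1)*(v - 2)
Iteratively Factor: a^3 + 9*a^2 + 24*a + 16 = (a + 1)*(a^2 + 8*a + 16) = (a + 1)*(a + 4)*(a + 4)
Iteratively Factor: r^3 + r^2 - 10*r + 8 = (r - 2)*(r^2 + 3*r - 4) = (r - 2)*(r - 1)*(r + 4)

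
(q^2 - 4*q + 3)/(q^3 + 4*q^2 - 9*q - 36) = (q - 1)/(q^2 + 7*q + 12)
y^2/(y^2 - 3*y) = y/(y - 3)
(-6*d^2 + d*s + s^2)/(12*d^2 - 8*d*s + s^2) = (3*d + s)/(-6*d + s)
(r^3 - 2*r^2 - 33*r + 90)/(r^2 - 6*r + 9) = (r^2 + r - 30)/(r - 3)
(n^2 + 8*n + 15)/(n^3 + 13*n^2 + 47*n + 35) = (n + 3)/(n^2 + 8*n + 7)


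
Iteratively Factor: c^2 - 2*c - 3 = (c - 3)*(c + 1)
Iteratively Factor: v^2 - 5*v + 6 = (v - 2)*(v - 3)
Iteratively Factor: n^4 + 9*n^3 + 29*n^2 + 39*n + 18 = (n + 3)*(n^3 + 6*n^2 + 11*n + 6) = (n + 3)^2*(n^2 + 3*n + 2) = (n + 1)*(n + 3)^2*(n + 2)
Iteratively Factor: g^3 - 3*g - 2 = (g + 1)*(g^2 - g - 2) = (g - 2)*(g + 1)*(g + 1)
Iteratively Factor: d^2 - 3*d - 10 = (d + 2)*(d - 5)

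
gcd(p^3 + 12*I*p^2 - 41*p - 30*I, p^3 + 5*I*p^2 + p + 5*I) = p^2 + 6*I*p - 5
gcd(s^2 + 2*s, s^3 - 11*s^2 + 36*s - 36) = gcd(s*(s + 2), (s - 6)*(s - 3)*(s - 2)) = 1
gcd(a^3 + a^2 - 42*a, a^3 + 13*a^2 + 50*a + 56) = a + 7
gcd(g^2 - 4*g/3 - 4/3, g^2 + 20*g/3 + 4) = g + 2/3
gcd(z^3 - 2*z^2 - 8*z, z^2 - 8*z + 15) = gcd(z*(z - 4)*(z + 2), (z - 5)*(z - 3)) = 1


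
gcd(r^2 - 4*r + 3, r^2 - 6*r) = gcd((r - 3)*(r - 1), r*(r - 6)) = 1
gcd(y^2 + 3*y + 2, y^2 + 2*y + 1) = y + 1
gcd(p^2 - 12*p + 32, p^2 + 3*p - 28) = p - 4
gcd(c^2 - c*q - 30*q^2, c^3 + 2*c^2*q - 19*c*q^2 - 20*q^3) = c + 5*q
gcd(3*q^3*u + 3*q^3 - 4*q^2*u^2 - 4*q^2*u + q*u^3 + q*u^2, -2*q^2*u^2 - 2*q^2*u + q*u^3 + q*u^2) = q*u + q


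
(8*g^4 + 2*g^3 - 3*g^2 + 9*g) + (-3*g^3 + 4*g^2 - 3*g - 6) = 8*g^4 - g^3 + g^2 + 6*g - 6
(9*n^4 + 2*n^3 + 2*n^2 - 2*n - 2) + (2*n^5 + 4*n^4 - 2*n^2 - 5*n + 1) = 2*n^5 + 13*n^4 + 2*n^3 - 7*n - 1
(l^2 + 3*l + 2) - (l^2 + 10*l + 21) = -7*l - 19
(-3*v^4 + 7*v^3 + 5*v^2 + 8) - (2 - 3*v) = -3*v^4 + 7*v^3 + 5*v^2 + 3*v + 6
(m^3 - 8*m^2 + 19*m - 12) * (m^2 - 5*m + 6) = m^5 - 13*m^4 + 65*m^3 - 155*m^2 + 174*m - 72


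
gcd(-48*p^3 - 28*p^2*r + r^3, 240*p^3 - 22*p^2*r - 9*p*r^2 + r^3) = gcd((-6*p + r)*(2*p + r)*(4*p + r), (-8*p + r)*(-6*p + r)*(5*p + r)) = 6*p - r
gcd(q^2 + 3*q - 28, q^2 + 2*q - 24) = q - 4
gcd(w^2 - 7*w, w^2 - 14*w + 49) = w - 7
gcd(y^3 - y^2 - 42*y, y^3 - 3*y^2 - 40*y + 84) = y^2 - y - 42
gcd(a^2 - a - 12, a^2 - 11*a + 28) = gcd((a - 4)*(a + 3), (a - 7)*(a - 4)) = a - 4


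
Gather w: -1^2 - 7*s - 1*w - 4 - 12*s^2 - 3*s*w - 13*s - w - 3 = -12*s^2 - 20*s + w*(-3*s - 2) - 8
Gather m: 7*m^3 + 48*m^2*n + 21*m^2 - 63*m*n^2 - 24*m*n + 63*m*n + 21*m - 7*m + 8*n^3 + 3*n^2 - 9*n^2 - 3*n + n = 7*m^3 + m^2*(48*n + 21) + m*(-63*n^2 + 39*n + 14) + 8*n^3 - 6*n^2 - 2*n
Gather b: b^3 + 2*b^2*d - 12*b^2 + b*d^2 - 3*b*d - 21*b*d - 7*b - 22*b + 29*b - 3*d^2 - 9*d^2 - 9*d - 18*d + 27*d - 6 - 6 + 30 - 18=b^3 + b^2*(2*d - 12) + b*(d^2 - 24*d) - 12*d^2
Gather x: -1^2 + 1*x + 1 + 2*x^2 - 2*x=2*x^2 - x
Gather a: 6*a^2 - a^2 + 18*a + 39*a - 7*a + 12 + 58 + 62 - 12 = 5*a^2 + 50*a + 120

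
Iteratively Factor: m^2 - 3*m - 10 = (m - 5)*(m + 2)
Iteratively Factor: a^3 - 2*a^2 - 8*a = (a - 4)*(a^2 + 2*a) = a*(a - 4)*(a + 2)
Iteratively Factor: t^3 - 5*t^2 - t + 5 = (t - 1)*(t^2 - 4*t - 5) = (t - 1)*(t + 1)*(t - 5)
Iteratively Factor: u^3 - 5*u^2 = (u - 5)*(u^2) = u*(u - 5)*(u)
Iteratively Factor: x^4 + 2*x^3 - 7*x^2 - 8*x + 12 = (x - 2)*(x^3 + 4*x^2 + x - 6) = (x - 2)*(x + 2)*(x^2 + 2*x - 3) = (x - 2)*(x + 2)*(x + 3)*(x - 1)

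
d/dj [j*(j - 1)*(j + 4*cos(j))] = -j*(j - 1)*(4*sin(j) - 1) + j*(j + 4*cos(j)) + (j - 1)*(j + 4*cos(j))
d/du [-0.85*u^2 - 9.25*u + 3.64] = -1.7*u - 9.25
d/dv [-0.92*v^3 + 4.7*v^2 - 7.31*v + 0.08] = -2.76*v^2 + 9.4*v - 7.31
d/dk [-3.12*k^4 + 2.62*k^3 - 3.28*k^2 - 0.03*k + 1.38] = -12.48*k^3 + 7.86*k^2 - 6.56*k - 0.03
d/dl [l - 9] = 1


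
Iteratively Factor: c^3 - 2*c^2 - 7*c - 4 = (c + 1)*(c^2 - 3*c - 4) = (c - 4)*(c + 1)*(c + 1)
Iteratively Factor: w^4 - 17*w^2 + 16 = (w - 4)*(w^3 + 4*w^2 - w - 4) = (w - 4)*(w + 4)*(w^2 - 1) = (w - 4)*(w - 1)*(w + 4)*(w + 1)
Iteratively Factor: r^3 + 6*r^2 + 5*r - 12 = (r + 4)*(r^2 + 2*r - 3) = (r - 1)*(r + 4)*(r + 3)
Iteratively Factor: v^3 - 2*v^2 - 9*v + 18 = (v - 3)*(v^2 + v - 6) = (v - 3)*(v + 3)*(v - 2)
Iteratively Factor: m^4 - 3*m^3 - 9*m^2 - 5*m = (m)*(m^3 - 3*m^2 - 9*m - 5) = m*(m + 1)*(m^2 - 4*m - 5) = m*(m - 5)*(m + 1)*(m + 1)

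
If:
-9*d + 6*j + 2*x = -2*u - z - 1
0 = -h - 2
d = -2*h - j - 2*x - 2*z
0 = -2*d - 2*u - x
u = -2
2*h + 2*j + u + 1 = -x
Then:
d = 23/24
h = -2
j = 35/24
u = -2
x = 25/12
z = -31/24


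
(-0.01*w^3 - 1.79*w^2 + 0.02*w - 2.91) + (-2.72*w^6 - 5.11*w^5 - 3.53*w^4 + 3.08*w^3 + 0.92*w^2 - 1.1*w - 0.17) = -2.72*w^6 - 5.11*w^5 - 3.53*w^4 + 3.07*w^3 - 0.87*w^2 - 1.08*w - 3.08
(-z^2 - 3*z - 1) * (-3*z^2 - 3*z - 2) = 3*z^4 + 12*z^3 + 14*z^2 + 9*z + 2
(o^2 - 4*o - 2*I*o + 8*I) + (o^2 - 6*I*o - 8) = 2*o^2 - 4*o - 8*I*o - 8 + 8*I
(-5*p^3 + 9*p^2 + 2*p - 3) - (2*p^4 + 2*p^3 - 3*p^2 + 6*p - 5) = -2*p^4 - 7*p^3 + 12*p^2 - 4*p + 2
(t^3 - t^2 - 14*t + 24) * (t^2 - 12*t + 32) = t^5 - 13*t^4 + 30*t^3 + 160*t^2 - 736*t + 768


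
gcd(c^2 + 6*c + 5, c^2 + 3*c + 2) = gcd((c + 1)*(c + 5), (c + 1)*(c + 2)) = c + 1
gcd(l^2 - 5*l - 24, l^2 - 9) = l + 3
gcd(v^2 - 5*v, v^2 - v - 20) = v - 5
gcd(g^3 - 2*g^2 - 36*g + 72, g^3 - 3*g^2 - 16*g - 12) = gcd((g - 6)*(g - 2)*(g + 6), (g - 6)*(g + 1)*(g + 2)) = g - 6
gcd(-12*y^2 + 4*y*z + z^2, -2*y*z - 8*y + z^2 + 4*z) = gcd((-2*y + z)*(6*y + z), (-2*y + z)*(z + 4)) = 2*y - z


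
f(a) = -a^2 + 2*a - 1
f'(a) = 2 - 2*a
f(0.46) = -0.29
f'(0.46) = 1.08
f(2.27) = -1.61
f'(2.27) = -2.54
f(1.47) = -0.22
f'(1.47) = -0.94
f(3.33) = -5.43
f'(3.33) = -4.66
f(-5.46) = -41.73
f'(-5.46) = 12.92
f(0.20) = -0.64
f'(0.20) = 1.60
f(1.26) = -0.07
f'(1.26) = -0.52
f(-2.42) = -11.70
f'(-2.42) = 6.84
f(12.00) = -121.00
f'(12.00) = -22.00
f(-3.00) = -16.00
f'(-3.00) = 8.00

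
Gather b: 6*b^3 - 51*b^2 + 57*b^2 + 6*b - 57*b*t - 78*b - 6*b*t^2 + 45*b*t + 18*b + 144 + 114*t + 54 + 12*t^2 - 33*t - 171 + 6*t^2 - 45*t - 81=6*b^3 + 6*b^2 + b*(-6*t^2 - 12*t - 54) + 18*t^2 + 36*t - 54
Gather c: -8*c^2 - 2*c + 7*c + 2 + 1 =-8*c^2 + 5*c + 3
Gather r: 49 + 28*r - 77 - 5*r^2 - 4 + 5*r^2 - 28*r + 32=0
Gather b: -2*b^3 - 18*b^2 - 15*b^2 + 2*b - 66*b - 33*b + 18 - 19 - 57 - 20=-2*b^3 - 33*b^2 - 97*b - 78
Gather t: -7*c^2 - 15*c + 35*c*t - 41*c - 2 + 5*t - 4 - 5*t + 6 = -7*c^2 + 35*c*t - 56*c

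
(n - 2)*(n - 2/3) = n^2 - 8*n/3 + 4/3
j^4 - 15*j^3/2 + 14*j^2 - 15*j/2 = j*(j - 5)*(j - 3/2)*(j - 1)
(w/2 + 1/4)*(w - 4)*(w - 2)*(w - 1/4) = w^4/2 - 23*w^3/8 + 51*w^2/16 + 11*w/8 - 1/2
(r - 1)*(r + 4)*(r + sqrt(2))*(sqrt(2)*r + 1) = sqrt(2)*r^4 + 3*r^3 + 3*sqrt(2)*r^3 - 3*sqrt(2)*r^2 + 9*r^2 - 12*r + 3*sqrt(2)*r - 4*sqrt(2)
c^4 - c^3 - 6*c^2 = c^2*(c - 3)*(c + 2)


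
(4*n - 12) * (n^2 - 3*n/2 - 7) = 4*n^3 - 18*n^2 - 10*n + 84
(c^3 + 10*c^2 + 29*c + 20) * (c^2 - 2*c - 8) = c^5 + 8*c^4 + c^3 - 118*c^2 - 272*c - 160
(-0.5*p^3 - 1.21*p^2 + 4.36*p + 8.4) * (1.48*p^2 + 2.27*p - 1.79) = -0.74*p^5 - 2.9258*p^4 + 4.6011*p^3 + 24.4951*p^2 + 11.2636*p - 15.036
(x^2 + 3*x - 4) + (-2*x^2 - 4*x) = -x^2 - x - 4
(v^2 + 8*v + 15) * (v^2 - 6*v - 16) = v^4 + 2*v^3 - 49*v^2 - 218*v - 240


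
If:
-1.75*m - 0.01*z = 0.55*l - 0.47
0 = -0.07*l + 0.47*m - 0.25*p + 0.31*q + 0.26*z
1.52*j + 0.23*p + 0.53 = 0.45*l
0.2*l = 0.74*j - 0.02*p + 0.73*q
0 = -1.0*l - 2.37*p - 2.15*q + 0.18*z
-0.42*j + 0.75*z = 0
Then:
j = 0.46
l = 2.21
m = -0.43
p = -1.01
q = 0.11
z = 0.26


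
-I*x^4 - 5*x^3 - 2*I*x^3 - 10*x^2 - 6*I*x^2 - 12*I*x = x*(x + 2)*(x - 6*I)*(-I*x + 1)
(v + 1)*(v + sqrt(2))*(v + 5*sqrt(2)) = v^3 + v^2 + 6*sqrt(2)*v^2 + 6*sqrt(2)*v + 10*v + 10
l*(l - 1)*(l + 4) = l^3 + 3*l^2 - 4*l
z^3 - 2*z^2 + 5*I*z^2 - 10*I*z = z*(z - 2)*(z + 5*I)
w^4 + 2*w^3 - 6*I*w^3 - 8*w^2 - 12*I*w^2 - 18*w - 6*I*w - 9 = (w - 3*I)^2*(-I*w - I)*(I*w + I)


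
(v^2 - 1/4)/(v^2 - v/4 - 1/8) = 2*(2*v + 1)/(4*v + 1)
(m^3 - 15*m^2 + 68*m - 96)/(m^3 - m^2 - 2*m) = (-m^3 + 15*m^2 - 68*m + 96)/(m*(-m^2 + m + 2))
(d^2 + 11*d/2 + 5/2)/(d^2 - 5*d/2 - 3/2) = (d + 5)/(d - 3)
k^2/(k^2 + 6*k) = k/(k + 6)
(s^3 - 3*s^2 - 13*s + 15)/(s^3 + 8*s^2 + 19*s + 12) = (s^2 - 6*s + 5)/(s^2 + 5*s + 4)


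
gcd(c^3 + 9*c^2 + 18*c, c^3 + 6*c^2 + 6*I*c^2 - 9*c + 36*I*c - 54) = c + 6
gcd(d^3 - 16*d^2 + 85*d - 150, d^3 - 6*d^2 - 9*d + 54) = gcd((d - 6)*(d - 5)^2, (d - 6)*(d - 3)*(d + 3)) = d - 6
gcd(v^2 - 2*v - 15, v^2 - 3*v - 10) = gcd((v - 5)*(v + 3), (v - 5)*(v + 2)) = v - 5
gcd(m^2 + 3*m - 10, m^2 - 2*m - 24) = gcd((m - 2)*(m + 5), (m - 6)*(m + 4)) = 1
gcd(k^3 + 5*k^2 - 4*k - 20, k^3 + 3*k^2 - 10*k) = k^2 + 3*k - 10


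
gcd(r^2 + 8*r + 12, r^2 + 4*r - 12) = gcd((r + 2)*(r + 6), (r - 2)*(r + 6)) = r + 6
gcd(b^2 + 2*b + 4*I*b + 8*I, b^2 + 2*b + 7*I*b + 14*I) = b + 2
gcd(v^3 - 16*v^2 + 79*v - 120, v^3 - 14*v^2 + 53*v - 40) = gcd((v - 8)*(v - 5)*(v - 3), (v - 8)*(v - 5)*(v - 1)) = v^2 - 13*v + 40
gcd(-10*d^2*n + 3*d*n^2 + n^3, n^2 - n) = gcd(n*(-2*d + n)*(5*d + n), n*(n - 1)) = n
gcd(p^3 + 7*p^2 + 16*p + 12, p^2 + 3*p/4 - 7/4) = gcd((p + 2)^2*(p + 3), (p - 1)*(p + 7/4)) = 1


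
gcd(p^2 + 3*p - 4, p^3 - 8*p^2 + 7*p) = p - 1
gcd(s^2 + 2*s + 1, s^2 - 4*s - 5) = s + 1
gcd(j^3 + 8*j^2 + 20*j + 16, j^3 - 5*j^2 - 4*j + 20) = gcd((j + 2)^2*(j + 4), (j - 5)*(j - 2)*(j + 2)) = j + 2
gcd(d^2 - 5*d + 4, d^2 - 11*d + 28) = d - 4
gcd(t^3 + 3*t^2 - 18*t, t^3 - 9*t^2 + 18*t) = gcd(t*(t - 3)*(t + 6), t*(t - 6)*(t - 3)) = t^2 - 3*t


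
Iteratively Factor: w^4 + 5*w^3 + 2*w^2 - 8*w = (w)*(w^3 + 5*w^2 + 2*w - 8) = w*(w + 2)*(w^2 + 3*w - 4) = w*(w + 2)*(w + 4)*(w - 1)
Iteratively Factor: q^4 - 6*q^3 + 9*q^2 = (q)*(q^3 - 6*q^2 + 9*q) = q^2*(q^2 - 6*q + 9) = q^2*(q - 3)*(q - 3)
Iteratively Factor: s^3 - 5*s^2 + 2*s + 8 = (s + 1)*(s^2 - 6*s + 8) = (s - 2)*(s + 1)*(s - 4)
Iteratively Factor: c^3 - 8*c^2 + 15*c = (c)*(c^2 - 8*c + 15) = c*(c - 5)*(c - 3)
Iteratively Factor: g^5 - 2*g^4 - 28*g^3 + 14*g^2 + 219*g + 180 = (g - 4)*(g^4 + 2*g^3 - 20*g^2 - 66*g - 45) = (g - 4)*(g + 3)*(g^3 - g^2 - 17*g - 15) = (g - 5)*(g - 4)*(g + 3)*(g^2 + 4*g + 3) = (g - 5)*(g - 4)*(g + 3)^2*(g + 1)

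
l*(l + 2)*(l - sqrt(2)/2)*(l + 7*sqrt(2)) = l^4 + 2*l^3 + 13*sqrt(2)*l^3/2 - 7*l^2 + 13*sqrt(2)*l^2 - 14*l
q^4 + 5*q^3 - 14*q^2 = q^2*(q - 2)*(q + 7)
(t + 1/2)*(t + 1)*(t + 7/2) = t^3 + 5*t^2 + 23*t/4 + 7/4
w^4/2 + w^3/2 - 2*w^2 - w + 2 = (w/2 + sqrt(2)/2)*(w - 1)*(w + 2)*(w - sqrt(2))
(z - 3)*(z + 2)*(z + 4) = z^3 + 3*z^2 - 10*z - 24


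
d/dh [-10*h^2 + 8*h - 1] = 8 - 20*h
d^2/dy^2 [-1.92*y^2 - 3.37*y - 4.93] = -3.84000000000000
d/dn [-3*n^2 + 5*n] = 5 - 6*n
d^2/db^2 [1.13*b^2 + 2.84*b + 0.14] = 2.26000000000000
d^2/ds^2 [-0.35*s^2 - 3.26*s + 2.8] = -0.700000000000000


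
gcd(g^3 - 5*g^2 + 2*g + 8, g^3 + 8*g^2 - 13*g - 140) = g - 4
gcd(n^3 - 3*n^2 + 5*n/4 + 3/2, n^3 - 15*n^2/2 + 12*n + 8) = n + 1/2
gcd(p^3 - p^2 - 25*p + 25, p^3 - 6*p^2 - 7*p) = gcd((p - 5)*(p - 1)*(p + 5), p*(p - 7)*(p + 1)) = 1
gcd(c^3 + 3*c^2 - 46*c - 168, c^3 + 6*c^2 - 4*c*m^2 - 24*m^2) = c + 6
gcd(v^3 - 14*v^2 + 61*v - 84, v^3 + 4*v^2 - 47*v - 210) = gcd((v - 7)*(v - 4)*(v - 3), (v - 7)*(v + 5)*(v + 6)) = v - 7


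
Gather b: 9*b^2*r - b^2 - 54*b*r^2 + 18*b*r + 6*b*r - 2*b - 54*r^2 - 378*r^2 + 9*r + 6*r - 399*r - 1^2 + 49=b^2*(9*r - 1) + b*(-54*r^2 + 24*r - 2) - 432*r^2 - 384*r + 48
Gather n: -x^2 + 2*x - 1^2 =-x^2 + 2*x - 1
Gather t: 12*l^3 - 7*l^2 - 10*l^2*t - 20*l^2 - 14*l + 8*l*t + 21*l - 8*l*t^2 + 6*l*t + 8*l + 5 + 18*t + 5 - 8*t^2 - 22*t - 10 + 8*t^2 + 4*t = 12*l^3 - 27*l^2 - 8*l*t^2 + 15*l + t*(-10*l^2 + 14*l)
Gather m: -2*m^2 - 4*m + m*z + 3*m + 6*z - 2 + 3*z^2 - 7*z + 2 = -2*m^2 + m*(z - 1) + 3*z^2 - z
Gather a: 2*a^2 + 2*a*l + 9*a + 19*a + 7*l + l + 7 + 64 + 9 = 2*a^2 + a*(2*l + 28) + 8*l + 80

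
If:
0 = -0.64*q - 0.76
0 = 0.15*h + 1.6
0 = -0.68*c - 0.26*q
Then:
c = 0.45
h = -10.67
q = -1.19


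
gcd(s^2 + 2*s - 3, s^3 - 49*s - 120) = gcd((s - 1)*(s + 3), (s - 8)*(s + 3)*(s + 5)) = s + 3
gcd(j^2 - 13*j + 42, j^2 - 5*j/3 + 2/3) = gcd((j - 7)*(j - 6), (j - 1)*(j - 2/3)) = 1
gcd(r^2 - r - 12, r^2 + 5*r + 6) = r + 3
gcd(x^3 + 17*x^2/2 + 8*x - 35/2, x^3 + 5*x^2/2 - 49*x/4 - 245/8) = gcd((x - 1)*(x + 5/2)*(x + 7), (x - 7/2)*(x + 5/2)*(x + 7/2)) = x + 5/2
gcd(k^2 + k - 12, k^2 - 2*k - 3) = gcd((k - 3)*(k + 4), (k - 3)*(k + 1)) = k - 3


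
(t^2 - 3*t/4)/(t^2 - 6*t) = (t - 3/4)/(t - 6)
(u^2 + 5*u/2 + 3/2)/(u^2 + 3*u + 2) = (u + 3/2)/(u + 2)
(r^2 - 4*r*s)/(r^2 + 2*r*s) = (r - 4*s)/(r + 2*s)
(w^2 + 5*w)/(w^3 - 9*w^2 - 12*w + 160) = w*(w + 5)/(w^3 - 9*w^2 - 12*w + 160)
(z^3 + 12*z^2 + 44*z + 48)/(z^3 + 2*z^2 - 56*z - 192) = (z + 2)/(z - 8)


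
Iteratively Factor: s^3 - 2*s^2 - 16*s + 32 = (s + 4)*(s^2 - 6*s + 8) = (s - 2)*(s + 4)*(s - 4)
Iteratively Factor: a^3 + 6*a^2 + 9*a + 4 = (a + 4)*(a^2 + 2*a + 1) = (a + 1)*(a + 4)*(a + 1)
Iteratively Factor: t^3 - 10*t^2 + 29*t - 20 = (t - 1)*(t^2 - 9*t + 20) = (t - 4)*(t - 1)*(t - 5)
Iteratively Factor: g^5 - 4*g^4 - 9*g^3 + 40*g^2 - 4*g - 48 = (g - 2)*(g^4 - 2*g^3 - 13*g^2 + 14*g + 24) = (g - 2)*(g + 3)*(g^3 - 5*g^2 + 2*g + 8) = (g - 2)*(g + 1)*(g + 3)*(g^2 - 6*g + 8) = (g - 2)^2*(g + 1)*(g + 3)*(g - 4)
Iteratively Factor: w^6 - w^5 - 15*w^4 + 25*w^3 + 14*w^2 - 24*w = (w + 1)*(w^5 - 2*w^4 - 13*w^3 + 38*w^2 - 24*w) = (w + 1)*(w + 4)*(w^4 - 6*w^3 + 11*w^2 - 6*w) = (w - 1)*(w + 1)*(w + 4)*(w^3 - 5*w^2 + 6*w) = (w - 3)*(w - 1)*(w + 1)*(w + 4)*(w^2 - 2*w) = (w - 3)*(w - 2)*(w - 1)*(w + 1)*(w + 4)*(w)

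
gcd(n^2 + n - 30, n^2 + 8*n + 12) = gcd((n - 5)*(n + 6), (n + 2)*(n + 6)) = n + 6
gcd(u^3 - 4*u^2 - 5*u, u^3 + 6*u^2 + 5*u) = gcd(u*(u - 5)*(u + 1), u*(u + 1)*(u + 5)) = u^2 + u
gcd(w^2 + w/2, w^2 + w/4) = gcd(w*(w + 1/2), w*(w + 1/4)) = w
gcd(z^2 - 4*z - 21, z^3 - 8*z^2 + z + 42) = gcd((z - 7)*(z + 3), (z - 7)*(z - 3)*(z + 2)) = z - 7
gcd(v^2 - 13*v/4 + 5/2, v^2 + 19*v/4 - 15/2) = v - 5/4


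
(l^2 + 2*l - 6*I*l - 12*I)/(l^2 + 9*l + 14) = (l - 6*I)/(l + 7)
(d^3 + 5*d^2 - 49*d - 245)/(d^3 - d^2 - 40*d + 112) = (d^2 - 2*d - 35)/(d^2 - 8*d + 16)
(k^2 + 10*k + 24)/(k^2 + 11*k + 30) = (k + 4)/(k + 5)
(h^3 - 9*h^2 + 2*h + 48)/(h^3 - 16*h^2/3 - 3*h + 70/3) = 3*(h^2 - 11*h + 24)/(3*h^2 - 22*h + 35)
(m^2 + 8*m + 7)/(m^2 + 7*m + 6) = (m + 7)/(m + 6)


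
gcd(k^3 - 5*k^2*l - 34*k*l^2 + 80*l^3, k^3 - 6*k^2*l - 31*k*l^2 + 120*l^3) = k^2 - 3*k*l - 40*l^2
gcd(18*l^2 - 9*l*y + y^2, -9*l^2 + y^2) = -3*l + y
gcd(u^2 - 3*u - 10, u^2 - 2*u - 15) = u - 5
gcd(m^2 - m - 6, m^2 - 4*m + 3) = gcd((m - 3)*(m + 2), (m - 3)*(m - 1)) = m - 3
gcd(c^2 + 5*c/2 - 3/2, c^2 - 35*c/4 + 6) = 1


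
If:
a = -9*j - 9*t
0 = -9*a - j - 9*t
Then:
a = -9*t/10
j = -9*t/10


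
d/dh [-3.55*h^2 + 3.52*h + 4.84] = 3.52 - 7.1*h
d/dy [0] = 0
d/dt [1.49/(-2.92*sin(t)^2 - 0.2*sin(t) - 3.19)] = (8.7016*sin(t) + 0.298)*cos(t)/(2.92*sin(t)^2 + 0.2*sin(t) + 3.19)^2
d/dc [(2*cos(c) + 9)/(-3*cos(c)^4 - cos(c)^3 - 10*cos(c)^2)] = -(121*cos(c)/2 + 56*cos(2*c) + 9*cos(3*c)/2 + 236)*sin(c)/((-3*sin(c)^2 + cos(c) + 13)^2*cos(c)^3)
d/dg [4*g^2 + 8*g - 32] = 8*g + 8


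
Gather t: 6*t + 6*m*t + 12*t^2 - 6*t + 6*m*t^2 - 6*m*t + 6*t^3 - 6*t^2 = 6*t^3 + t^2*(6*m + 6)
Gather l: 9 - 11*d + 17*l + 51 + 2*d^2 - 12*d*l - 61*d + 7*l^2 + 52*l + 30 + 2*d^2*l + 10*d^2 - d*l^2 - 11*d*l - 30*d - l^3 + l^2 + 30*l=12*d^2 - 102*d - l^3 + l^2*(8 - d) + l*(2*d^2 - 23*d + 99) + 90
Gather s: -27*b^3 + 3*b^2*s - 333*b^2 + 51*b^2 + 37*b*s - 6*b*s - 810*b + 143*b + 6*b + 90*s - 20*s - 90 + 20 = -27*b^3 - 282*b^2 - 661*b + s*(3*b^2 + 31*b + 70) - 70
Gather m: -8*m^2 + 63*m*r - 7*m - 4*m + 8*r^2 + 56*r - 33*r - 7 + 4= -8*m^2 + m*(63*r - 11) + 8*r^2 + 23*r - 3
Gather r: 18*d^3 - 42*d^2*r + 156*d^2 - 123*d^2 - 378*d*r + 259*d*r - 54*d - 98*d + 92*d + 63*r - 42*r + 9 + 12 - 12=18*d^3 + 33*d^2 - 60*d + r*(-42*d^2 - 119*d + 21) + 9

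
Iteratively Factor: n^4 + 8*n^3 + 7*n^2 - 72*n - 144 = (n + 4)*(n^3 + 4*n^2 - 9*n - 36) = (n + 4)^2*(n^2 - 9) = (n - 3)*(n + 4)^2*(n + 3)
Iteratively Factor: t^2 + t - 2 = (t + 2)*(t - 1)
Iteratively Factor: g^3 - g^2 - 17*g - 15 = (g + 1)*(g^2 - 2*g - 15) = (g - 5)*(g + 1)*(g + 3)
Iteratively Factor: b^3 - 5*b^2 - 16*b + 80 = (b + 4)*(b^2 - 9*b + 20) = (b - 4)*(b + 4)*(b - 5)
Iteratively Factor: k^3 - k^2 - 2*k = (k + 1)*(k^2 - 2*k) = k*(k + 1)*(k - 2)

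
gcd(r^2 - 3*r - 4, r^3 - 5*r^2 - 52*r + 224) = r - 4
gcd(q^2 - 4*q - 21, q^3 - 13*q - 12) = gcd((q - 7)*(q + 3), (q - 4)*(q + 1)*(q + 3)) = q + 3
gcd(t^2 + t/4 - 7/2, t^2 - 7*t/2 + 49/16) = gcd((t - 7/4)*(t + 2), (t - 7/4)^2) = t - 7/4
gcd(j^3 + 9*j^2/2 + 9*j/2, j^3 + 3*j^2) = j^2 + 3*j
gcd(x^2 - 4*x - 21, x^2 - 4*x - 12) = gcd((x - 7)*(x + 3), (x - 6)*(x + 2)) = 1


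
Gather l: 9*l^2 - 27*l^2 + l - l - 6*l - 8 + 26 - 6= -18*l^2 - 6*l + 12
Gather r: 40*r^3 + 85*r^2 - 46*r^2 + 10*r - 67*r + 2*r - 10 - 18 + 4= 40*r^3 + 39*r^2 - 55*r - 24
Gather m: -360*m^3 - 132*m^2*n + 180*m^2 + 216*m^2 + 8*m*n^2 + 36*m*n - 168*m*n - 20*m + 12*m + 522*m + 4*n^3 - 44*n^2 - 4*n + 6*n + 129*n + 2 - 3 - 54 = -360*m^3 + m^2*(396 - 132*n) + m*(8*n^2 - 132*n + 514) + 4*n^3 - 44*n^2 + 131*n - 55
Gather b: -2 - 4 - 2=-8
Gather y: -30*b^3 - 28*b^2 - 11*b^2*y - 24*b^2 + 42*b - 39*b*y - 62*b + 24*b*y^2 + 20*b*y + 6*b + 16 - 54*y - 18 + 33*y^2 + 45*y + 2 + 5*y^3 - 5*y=-30*b^3 - 52*b^2 - 14*b + 5*y^3 + y^2*(24*b + 33) + y*(-11*b^2 - 19*b - 14)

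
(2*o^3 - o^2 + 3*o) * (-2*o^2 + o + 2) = -4*o^5 + 4*o^4 - 3*o^3 + o^2 + 6*o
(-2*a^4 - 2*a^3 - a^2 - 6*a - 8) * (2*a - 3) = -4*a^5 + 2*a^4 + 4*a^3 - 9*a^2 + 2*a + 24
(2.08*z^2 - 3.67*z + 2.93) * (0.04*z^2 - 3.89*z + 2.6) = 0.0832*z^4 - 8.238*z^3 + 19.8015*z^2 - 20.9397*z + 7.618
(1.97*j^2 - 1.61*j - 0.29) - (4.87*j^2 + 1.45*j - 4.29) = -2.9*j^2 - 3.06*j + 4.0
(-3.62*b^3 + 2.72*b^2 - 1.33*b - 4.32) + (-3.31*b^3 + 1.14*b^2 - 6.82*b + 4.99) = -6.93*b^3 + 3.86*b^2 - 8.15*b + 0.67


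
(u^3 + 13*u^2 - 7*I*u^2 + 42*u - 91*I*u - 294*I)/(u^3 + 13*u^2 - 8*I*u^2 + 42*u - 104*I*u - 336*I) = (u - 7*I)/(u - 8*I)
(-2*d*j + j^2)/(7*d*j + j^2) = (-2*d + j)/(7*d + j)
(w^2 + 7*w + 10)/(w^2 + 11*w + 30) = (w + 2)/(w + 6)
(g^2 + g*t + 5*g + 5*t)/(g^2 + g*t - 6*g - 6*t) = (g + 5)/(g - 6)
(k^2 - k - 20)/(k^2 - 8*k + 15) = (k + 4)/(k - 3)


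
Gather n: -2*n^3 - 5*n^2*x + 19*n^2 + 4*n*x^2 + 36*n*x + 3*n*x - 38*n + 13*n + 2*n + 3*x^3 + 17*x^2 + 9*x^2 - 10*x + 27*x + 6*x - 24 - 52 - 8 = -2*n^3 + n^2*(19 - 5*x) + n*(4*x^2 + 39*x - 23) + 3*x^3 + 26*x^2 + 23*x - 84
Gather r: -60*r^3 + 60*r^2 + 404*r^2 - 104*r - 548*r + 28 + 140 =-60*r^3 + 464*r^2 - 652*r + 168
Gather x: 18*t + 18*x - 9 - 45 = 18*t + 18*x - 54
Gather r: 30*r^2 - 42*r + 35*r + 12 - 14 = 30*r^2 - 7*r - 2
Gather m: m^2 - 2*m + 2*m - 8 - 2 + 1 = m^2 - 9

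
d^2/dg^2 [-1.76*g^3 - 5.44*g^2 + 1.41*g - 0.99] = -10.56*g - 10.88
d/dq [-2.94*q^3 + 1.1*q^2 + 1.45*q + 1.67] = -8.82*q^2 + 2.2*q + 1.45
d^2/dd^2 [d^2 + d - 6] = 2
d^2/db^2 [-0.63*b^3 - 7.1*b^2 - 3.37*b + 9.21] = -3.78*b - 14.2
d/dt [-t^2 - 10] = -2*t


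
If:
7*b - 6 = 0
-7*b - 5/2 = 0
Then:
No Solution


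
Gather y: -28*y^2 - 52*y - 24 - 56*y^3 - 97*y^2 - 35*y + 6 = -56*y^3 - 125*y^2 - 87*y - 18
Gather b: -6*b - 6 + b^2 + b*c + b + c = b^2 + b*(c - 5) + c - 6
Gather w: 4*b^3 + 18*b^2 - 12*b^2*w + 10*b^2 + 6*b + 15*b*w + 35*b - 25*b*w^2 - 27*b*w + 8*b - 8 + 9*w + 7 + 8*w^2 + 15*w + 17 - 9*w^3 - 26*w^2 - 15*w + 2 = 4*b^3 + 28*b^2 + 49*b - 9*w^3 + w^2*(-25*b - 18) + w*(-12*b^2 - 12*b + 9) + 18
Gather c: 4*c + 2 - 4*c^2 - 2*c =-4*c^2 + 2*c + 2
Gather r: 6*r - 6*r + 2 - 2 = 0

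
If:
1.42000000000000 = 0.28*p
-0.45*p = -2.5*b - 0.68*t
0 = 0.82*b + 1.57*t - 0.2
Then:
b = 1.02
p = 5.07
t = -0.41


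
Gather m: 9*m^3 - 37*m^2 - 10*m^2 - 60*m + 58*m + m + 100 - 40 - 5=9*m^3 - 47*m^2 - m + 55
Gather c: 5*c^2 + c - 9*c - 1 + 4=5*c^2 - 8*c + 3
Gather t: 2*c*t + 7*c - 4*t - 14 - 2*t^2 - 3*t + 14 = 7*c - 2*t^2 + t*(2*c - 7)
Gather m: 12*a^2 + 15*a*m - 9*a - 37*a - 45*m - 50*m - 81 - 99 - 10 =12*a^2 - 46*a + m*(15*a - 95) - 190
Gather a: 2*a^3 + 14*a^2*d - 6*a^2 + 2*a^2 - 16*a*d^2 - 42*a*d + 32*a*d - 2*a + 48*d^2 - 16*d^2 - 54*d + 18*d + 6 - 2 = 2*a^3 + a^2*(14*d - 4) + a*(-16*d^2 - 10*d - 2) + 32*d^2 - 36*d + 4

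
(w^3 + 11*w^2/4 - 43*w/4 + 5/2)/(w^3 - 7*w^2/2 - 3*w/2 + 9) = (4*w^2 + 19*w - 5)/(2*(2*w^2 - 3*w - 9))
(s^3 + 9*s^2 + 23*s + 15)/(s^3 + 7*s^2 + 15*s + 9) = (s + 5)/(s + 3)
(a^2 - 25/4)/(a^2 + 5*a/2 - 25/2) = (a + 5/2)/(a + 5)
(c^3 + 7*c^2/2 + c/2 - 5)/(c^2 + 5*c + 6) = (2*c^2 + 3*c - 5)/(2*(c + 3))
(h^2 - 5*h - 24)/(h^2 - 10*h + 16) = (h + 3)/(h - 2)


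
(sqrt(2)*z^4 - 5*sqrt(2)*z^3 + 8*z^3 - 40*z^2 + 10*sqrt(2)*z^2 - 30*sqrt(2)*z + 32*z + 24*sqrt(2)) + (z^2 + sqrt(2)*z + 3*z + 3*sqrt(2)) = sqrt(2)*z^4 - 5*sqrt(2)*z^3 + 8*z^3 - 39*z^2 + 10*sqrt(2)*z^2 - 29*sqrt(2)*z + 35*z + 27*sqrt(2)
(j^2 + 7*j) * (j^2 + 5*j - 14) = j^4 + 12*j^3 + 21*j^2 - 98*j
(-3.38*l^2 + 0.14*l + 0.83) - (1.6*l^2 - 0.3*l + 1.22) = -4.98*l^2 + 0.44*l - 0.39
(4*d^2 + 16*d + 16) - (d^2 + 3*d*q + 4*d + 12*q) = 3*d^2 - 3*d*q + 12*d - 12*q + 16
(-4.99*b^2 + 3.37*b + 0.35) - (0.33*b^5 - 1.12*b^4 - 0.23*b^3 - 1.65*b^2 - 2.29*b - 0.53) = -0.33*b^5 + 1.12*b^4 + 0.23*b^3 - 3.34*b^2 + 5.66*b + 0.88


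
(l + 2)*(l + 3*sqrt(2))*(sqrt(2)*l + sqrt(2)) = sqrt(2)*l^3 + 3*sqrt(2)*l^2 + 6*l^2 + 2*sqrt(2)*l + 18*l + 12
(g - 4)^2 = g^2 - 8*g + 16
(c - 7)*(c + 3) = c^2 - 4*c - 21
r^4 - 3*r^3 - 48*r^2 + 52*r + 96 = (r - 8)*(r - 2)*(r + 1)*(r + 6)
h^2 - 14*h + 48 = (h - 8)*(h - 6)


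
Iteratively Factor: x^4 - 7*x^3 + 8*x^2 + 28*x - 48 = (x - 2)*(x^3 - 5*x^2 - 2*x + 24) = (x - 3)*(x - 2)*(x^2 - 2*x - 8) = (x - 4)*(x - 3)*(x - 2)*(x + 2)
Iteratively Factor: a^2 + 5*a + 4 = (a + 1)*(a + 4)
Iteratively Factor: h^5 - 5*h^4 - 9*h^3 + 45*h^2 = (h - 5)*(h^4 - 9*h^2) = h*(h - 5)*(h^3 - 9*h) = h*(h - 5)*(h + 3)*(h^2 - 3*h) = h*(h - 5)*(h - 3)*(h + 3)*(h)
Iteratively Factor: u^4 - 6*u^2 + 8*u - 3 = (u + 3)*(u^3 - 3*u^2 + 3*u - 1) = (u - 1)*(u + 3)*(u^2 - 2*u + 1) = (u - 1)^2*(u + 3)*(u - 1)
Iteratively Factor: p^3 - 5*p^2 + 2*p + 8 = (p - 4)*(p^2 - p - 2) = (p - 4)*(p + 1)*(p - 2)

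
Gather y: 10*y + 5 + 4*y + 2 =14*y + 7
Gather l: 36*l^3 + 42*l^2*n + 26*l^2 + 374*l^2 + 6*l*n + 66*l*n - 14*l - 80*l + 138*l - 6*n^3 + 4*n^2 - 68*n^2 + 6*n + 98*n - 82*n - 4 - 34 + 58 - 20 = 36*l^3 + l^2*(42*n + 400) + l*(72*n + 44) - 6*n^3 - 64*n^2 + 22*n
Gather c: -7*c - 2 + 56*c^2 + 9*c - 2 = 56*c^2 + 2*c - 4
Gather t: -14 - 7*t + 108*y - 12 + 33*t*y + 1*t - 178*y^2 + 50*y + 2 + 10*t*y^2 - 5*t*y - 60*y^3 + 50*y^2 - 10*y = t*(10*y^2 + 28*y - 6) - 60*y^3 - 128*y^2 + 148*y - 24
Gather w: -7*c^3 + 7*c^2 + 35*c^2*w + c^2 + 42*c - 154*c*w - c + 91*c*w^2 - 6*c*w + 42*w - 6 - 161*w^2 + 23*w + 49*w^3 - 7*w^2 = -7*c^3 + 8*c^2 + 41*c + 49*w^3 + w^2*(91*c - 168) + w*(35*c^2 - 160*c + 65) - 6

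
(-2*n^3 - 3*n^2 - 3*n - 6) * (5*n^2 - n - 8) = -10*n^5 - 13*n^4 + 4*n^3 - 3*n^2 + 30*n + 48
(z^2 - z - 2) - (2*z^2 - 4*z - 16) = -z^2 + 3*z + 14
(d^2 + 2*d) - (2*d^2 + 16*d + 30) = -d^2 - 14*d - 30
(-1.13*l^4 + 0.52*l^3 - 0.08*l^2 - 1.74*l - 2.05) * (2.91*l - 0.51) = -3.2883*l^5 + 2.0895*l^4 - 0.498*l^3 - 5.0226*l^2 - 5.0781*l + 1.0455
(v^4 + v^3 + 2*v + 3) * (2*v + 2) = 2*v^5 + 4*v^4 + 2*v^3 + 4*v^2 + 10*v + 6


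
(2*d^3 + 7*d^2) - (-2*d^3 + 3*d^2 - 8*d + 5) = 4*d^3 + 4*d^2 + 8*d - 5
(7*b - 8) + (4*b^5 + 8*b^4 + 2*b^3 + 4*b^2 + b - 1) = 4*b^5 + 8*b^4 + 2*b^3 + 4*b^2 + 8*b - 9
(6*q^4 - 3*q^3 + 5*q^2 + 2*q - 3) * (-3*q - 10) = -18*q^5 - 51*q^4 + 15*q^3 - 56*q^2 - 11*q + 30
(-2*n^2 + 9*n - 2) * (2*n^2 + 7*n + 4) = -4*n^4 + 4*n^3 + 51*n^2 + 22*n - 8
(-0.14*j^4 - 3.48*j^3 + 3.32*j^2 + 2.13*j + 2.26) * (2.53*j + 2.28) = -0.3542*j^5 - 9.1236*j^4 + 0.4652*j^3 + 12.9585*j^2 + 10.5742*j + 5.1528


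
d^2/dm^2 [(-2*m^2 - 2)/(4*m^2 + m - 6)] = 4*(4*m^3 - 120*m^2 - 12*m - 61)/(64*m^6 + 48*m^5 - 276*m^4 - 143*m^3 + 414*m^2 + 108*m - 216)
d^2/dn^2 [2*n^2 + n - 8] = 4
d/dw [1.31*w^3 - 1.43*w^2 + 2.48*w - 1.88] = 3.93*w^2 - 2.86*w + 2.48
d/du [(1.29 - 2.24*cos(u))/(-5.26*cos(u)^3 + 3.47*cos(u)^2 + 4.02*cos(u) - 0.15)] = (23.5648*cos(u)^3 - 28.129*cos(u)^2 + 8.9526*cos(u) + 4.8498)*sin(u)/(27.6676*cos(u)^6 - 36.5044*cos(u)^5 - 30.2495*cos(u)^4 + 29.4768*cos(u)^3 + 15.1194*cos(u)^2 - 1.206*cos(u) + 0.0225)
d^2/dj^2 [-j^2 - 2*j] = -2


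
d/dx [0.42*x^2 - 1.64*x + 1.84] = 0.84*x - 1.64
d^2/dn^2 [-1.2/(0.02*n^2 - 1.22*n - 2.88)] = (-0.00096*n^2 + 0.05856*n + 1.2*(0.04*n - 1.22)*(0.08*n - 2.44) + 0.13824)/(-0.02*n^2 + 1.22*n + 2.88)^3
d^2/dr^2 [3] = 0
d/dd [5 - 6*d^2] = -12*d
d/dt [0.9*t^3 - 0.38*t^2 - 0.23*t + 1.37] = 2.7*t^2 - 0.76*t - 0.23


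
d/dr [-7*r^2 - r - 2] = -14*r - 1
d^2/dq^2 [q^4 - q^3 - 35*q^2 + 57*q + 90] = 12*q^2 - 6*q - 70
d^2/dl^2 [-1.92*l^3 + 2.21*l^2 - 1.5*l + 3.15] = 4.42 - 11.52*l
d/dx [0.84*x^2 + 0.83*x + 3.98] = 1.68*x + 0.83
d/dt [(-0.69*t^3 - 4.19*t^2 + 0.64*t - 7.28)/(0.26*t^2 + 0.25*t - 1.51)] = (-0.1794*t^4 - 0.345*t^3 + 1.9118*t^2 + 16.4394*t + 0.8536)/(0.0676*t^4 + 0.13*t^3 - 0.7227*t^2 - 0.755*t + 2.2801)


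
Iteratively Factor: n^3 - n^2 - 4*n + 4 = (n - 1)*(n^2 - 4) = (n - 2)*(n - 1)*(n + 2)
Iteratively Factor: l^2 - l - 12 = (l - 4)*(l + 3)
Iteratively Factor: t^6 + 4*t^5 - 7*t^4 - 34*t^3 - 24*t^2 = (t)*(t^5 + 4*t^4 - 7*t^3 - 34*t^2 - 24*t) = t*(t + 4)*(t^4 - 7*t^2 - 6*t) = t*(t - 3)*(t + 4)*(t^3 + 3*t^2 + 2*t) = t^2*(t - 3)*(t + 4)*(t^2 + 3*t + 2) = t^2*(t - 3)*(t + 2)*(t + 4)*(t + 1)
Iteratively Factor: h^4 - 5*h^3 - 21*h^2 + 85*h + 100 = (h + 1)*(h^3 - 6*h^2 - 15*h + 100) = (h + 1)*(h + 4)*(h^2 - 10*h + 25) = (h - 5)*(h + 1)*(h + 4)*(h - 5)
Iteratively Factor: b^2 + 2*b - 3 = (b - 1)*(b + 3)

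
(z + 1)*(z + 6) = z^2 + 7*z + 6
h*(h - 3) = h^2 - 3*h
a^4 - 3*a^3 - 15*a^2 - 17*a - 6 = (a - 6)*(a + 1)^3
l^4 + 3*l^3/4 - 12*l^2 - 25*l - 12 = (l - 4)*(l + 3/4)*(l + 2)^2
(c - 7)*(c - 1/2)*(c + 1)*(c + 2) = c^4 - 9*c^3/2 - 17*c^2 - 9*c/2 + 7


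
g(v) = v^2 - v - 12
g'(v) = 2*v - 1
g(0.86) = -12.12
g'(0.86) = 0.72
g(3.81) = -1.29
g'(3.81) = 6.62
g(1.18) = -11.79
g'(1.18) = 1.36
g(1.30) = -11.61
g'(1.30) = 1.60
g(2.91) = -6.44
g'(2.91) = 4.82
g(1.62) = -11.00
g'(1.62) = 2.24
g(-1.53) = -8.13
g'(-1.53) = -4.06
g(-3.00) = 0.00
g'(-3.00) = -7.00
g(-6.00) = 30.00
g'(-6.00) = -13.00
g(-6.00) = 30.00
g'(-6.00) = -13.00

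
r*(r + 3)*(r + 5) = r^3 + 8*r^2 + 15*r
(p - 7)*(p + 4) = p^2 - 3*p - 28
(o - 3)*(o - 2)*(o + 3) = o^3 - 2*o^2 - 9*o + 18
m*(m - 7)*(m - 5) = m^3 - 12*m^2 + 35*m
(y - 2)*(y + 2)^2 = y^3 + 2*y^2 - 4*y - 8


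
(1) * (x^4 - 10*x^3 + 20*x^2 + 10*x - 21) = x^4 - 10*x^3 + 20*x^2 + 10*x - 21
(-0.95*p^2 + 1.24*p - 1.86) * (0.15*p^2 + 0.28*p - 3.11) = -0.1425*p^4 - 0.08*p^3 + 3.0227*p^2 - 4.3772*p + 5.7846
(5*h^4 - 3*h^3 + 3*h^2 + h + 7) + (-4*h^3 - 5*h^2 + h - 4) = 5*h^4 - 7*h^3 - 2*h^2 + 2*h + 3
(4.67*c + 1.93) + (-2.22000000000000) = 4.67*c - 0.29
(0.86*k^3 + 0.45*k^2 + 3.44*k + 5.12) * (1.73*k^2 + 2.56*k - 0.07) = 1.4878*k^5 + 2.9801*k^4 + 7.043*k^3 + 17.6325*k^2 + 12.8664*k - 0.3584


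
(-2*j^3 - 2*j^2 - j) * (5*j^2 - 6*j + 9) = -10*j^5 + 2*j^4 - 11*j^3 - 12*j^2 - 9*j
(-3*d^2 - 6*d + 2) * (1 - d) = 3*d^3 + 3*d^2 - 8*d + 2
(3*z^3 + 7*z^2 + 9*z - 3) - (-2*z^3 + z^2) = 5*z^3 + 6*z^2 + 9*z - 3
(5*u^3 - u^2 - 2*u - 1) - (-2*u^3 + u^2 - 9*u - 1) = 7*u^3 - 2*u^2 + 7*u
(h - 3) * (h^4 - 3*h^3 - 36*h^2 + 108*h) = h^5 - 6*h^4 - 27*h^3 + 216*h^2 - 324*h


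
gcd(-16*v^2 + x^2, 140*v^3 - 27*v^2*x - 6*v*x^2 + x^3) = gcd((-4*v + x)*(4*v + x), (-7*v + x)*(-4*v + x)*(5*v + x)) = -4*v + x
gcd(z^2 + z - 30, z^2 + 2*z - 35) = z - 5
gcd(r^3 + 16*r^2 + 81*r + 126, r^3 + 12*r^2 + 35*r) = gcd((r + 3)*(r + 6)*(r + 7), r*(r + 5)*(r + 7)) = r + 7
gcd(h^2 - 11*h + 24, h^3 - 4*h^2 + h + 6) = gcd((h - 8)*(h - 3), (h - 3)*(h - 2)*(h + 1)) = h - 3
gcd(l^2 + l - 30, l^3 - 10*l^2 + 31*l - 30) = l - 5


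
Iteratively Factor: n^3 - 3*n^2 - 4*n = (n - 4)*(n^2 + n) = n*(n - 4)*(n + 1)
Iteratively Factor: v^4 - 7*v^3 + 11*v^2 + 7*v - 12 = (v - 3)*(v^3 - 4*v^2 - v + 4) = (v - 3)*(v + 1)*(v^2 - 5*v + 4) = (v - 3)*(v - 1)*(v + 1)*(v - 4)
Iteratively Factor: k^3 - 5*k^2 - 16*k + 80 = (k - 5)*(k^2 - 16) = (k - 5)*(k - 4)*(k + 4)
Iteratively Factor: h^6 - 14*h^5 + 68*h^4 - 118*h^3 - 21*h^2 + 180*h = (h)*(h^5 - 14*h^4 + 68*h^3 - 118*h^2 - 21*h + 180) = h*(h - 3)*(h^4 - 11*h^3 + 35*h^2 - 13*h - 60) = h*(h - 5)*(h - 3)*(h^3 - 6*h^2 + 5*h + 12) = h*(h - 5)*(h - 3)^2*(h^2 - 3*h - 4) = h*(h - 5)*(h - 3)^2*(h + 1)*(h - 4)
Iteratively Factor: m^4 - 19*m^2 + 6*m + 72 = (m - 3)*(m^3 + 3*m^2 - 10*m - 24) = (m - 3)*(m + 2)*(m^2 + m - 12) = (m - 3)*(m + 2)*(m + 4)*(m - 3)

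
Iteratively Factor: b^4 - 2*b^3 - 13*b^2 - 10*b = (b + 2)*(b^3 - 4*b^2 - 5*b) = (b - 5)*(b + 2)*(b^2 + b) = b*(b - 5)*(b + 2)*(b + 1)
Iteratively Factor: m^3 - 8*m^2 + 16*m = (m)*(m^2 - 8*m + 16) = m*(m - 4)*(m - 4)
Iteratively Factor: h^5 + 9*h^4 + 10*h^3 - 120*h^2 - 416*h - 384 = (h + 2)*(h^4 + 7*h^3 - 4*h^2 - 112*h - 192) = (h + 2)*(h + 4)*(h^3 + 3*h^2 - 16*h - 48) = (h + 2)*(h + 4)^2*(h^2 - h - 12) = (h + 2)*(h + 3)*(h + 4)^2*(h - 4)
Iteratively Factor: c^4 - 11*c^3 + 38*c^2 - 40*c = (c - 4)*(c^3 - 7*c^2 + 10*c) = (c - 4)*(c - 2)*(c^2 - 5*c) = (c - 5)*(c - 4)*(c - 2)*(c)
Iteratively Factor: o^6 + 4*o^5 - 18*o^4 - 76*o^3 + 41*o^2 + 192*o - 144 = (o + 3)*(o^5 + o^4 - 21*o^3 - 13*o^2 + 80*o - 48) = (o - 1)*(o + 3)*(o^4 + 2*o^3 - 19*o^2 - 32*o + 48) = (o - 4)*(o - 1)*(o + 3)*(o^3 + 6*o^2 + 5*o - 12) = (o - 4)*(o - 1)*(o + 3)*(o + 4)*(o^2 + 2*o - 3) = (o - 4)*(o - 1)*(o + 3)^2*(o + 4)*(o - 1)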